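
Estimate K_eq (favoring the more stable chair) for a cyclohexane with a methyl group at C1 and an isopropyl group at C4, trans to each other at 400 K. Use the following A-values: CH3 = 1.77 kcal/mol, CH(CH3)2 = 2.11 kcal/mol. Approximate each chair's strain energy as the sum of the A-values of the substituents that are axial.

K ≈ 132

C1 and C4 have opposite parity, so for the trans isomer the two substituents are e,e in one chair and a,a in the other.
Chair I (methyl axial, isopropyl axial): E = 3.88 kcal/mol; chair II (methyl equatorial, isopropyl equatorial): E = 0.00 kcal/mol.
ΔG = 3.88 kcal/mol between the two chairs.
K = exp(ΔG/RT) with R = 1.987×10⁻³ kcal mol⁻¹ K⁻¹ and T = 400 K gives K ≈ 132.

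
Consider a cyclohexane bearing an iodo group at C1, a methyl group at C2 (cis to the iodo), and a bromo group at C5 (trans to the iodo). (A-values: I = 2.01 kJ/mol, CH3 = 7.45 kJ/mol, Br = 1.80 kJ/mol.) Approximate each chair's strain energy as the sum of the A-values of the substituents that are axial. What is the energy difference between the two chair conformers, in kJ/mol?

Chair I (iodo axial, methyl equatorial, bromo equatorial): E = 2.01 kJ/mol.
Chair II (iodo equatorial, methyl axial, bromo axial): E = 9.25 kJ/mol.
ΔE = 9.25 − 2.01 = 7.24 kJ/mol; chair I is more stable.

7.24 kJ/mol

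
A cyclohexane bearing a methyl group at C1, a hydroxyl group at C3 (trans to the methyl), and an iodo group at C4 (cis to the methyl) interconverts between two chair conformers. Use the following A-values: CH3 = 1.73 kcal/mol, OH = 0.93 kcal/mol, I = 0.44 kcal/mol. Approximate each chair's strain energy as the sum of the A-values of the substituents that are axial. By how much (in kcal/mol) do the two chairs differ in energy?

0.36 kcal/mol

Chair I (methyl axial, hydroxyl equatorial, iodo equatorial): E = 1.73 kcal/mol.
Chair II (methyl equatorial, hydroxyl axial, iodo axial): E = 1.37 kcal/mol.
ΔE = 1.73 − 1.37 = 0.36 kcal/mol; chair II is more stable.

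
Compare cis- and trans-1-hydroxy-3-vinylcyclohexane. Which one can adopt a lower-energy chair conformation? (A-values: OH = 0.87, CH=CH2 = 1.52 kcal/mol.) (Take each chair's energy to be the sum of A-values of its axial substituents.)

At 1,3 positions (parity same): cis → (e,e or a,a); trans → (a,e or e,a).
Best chair for cis: E = 0.00 kcal/mol; best chair for trans: E = 0.87 kcal/mol.
The cis isomer is lower by 0.87 kcal/mol.

cis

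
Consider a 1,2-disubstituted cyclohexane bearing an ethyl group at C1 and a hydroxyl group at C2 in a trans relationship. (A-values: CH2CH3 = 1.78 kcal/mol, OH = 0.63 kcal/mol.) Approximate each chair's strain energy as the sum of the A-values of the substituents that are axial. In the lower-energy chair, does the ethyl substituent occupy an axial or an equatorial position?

C1 and C2 have opposite parity, so for the trans isomer the two substituents are e,e in one chair and a,a in the other.
Chair I (ethyl axial, hydroxyl axial): E = 2.41 kcal/mol.
Chair II (ethyl equatorial, hydroxyl equatorial): E = 0.00 kcal/mol.
Chair II is the more stable (lower-energy) conformer, and in that chair the ethyl group is equatorial.

equatorial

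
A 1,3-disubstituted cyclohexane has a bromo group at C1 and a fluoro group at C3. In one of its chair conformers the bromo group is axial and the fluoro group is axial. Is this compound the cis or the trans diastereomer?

C1 and C3 have the same parity, so their axial bonds point in the same direction.
With same-parity carbons, two substituents on the same face are both axial or both equatorial; opposite faces give one of each.
Here the groups are axial/axial → same face → cis.

cis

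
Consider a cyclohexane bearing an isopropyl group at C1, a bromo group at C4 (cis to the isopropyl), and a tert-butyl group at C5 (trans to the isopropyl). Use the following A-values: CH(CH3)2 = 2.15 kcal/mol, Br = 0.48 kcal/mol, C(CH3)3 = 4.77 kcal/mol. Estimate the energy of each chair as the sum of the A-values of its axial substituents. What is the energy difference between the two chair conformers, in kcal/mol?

Chair I (isopropyl axial, bromo equatorial, tert-butyl equatorial): E = 2.15 kcal/mol.
Chair II (isopropyl equatorial, bromo axial, tert-butyl axial): E = 5.25 kcal/mol.
ΔE = 5.25 − 2.15 = 3.10 kcal/mol; chair I is more stable.

3.10 kcal/mol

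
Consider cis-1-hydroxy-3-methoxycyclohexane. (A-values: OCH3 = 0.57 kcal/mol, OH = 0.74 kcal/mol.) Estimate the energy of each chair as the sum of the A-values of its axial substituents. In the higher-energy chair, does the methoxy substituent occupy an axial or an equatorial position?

C1 and C3 have the same parity, so for the cis isomer the two substituents are e,e in one chair and a,a in the other.
Chair I (methoxy axial, hydroxyl axial): E = 1.31 kcal/mol.
Chair II (methoxy equatorial, hydroxyl equatorial): E = 0.00 kcal/mol.
Chair I is the less stable (higher-energy) conformer, and in that chair the methoxy group is axial.

axial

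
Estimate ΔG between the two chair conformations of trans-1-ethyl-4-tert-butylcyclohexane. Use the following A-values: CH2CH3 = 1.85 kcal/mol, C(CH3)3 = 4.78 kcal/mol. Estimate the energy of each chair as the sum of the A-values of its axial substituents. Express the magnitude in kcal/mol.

6.63 kcal/mol

C1 and C4 have opposite parity, so for the trans isomer the two substituents are e,e in one chair and a,a in the other.
Chair I (ethyl axial, tert-butyl axial): E = 6.63 kcal/mol.
Chair II (ethyl equatorial, tert-butyl equatorial): E = 0.00 kcal/mol.
ΔE = 6.63 − 0.00 = 6.63 kcal/mol; chair II is more stable.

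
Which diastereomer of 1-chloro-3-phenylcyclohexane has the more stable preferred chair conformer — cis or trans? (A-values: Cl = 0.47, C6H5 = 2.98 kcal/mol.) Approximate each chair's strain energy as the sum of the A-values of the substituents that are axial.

cis

At 1,3 positions (parity same): cis → (e,e or a,a); trans → (a,e or e,a).
Best chair for cis: E = 0.00 kcal/mol; best chair for trans: E = 0.47 kcal/mol.
The cis isomer is lower by 0.47 kcal/mol.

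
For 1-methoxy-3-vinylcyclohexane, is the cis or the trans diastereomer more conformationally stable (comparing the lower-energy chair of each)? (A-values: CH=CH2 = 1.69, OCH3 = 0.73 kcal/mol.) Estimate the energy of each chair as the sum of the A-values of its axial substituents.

At 1,3 positions (parity same): cis → (e,e or a,a); trans → (a,e or e,a).
Best chair for cis: E = 0.00 kcal/mol; best chair for trans: E = 0.73 kcal/mol.
The cis isomer is lower by 0.73 kcal/mol.

cis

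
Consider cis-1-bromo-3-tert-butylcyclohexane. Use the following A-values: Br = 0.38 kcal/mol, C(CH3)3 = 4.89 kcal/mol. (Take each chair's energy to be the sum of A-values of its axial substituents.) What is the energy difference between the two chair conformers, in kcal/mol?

5.27 kcal/mol

C1 and C3 have the same parity, so for the cis isomer the two substituents are e,e in one chair and a,a in the other.
Chair I (bromo axial, tert-butyl axial): E = 5.27 kcal/mol.
Chair II (bromo equatorial, tert-butyl equatorial): E = 0.00 kcal/mol.
ΔE = 5.27 − 0.00 = 5.27 kcal/mol; chair II is more stable.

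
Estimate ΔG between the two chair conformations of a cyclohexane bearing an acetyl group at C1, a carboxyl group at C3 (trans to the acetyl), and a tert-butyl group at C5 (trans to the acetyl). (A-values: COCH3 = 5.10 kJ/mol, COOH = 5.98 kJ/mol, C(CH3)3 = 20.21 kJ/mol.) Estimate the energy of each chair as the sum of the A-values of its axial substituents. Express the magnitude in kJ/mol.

21.09 kJ/mol

Chair I (acetyl axial, carboxyl equatorial, tert-butyl equatorial): E = 5.10 kJ/mol.
Chair II (acetyl equatorial, carboxyl axial, tert-butyl axial): E = 26.19 kJ/mol.
ΔE = 26.19 − 5.10 = 21.09 kJ/mol; chair I is more stable.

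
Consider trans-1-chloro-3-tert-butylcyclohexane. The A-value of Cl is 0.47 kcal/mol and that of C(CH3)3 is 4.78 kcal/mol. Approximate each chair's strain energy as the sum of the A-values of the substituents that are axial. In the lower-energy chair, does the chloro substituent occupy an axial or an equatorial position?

C1 and C3 have the same parity, so for the trans isomer the two substituents are one axial and one equatorial in each chair.
Chair I (chloro axial, tert-butyl equatorial): E = 0.47 kcal/mol.
Chair II (chloro equatorial, tert-butyl axial): E = 4.78 kcal/mol.
Chair I is the more stable (lower-energy) conformer, and in that chair the chloro group is axial.

axial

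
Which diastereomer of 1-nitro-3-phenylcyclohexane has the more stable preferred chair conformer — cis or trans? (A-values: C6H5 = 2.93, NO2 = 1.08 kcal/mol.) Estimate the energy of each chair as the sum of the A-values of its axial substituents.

At 1,3 positions (parity same): cis → (e,e or a,a); trans → (a,e or e,a).
Best chair for cis: E = 0.00 kcal/mol; best chair for trans: E = 1.08 kcal/mol.
The cis isomer is lower by 1.08 kcal/mol.

cis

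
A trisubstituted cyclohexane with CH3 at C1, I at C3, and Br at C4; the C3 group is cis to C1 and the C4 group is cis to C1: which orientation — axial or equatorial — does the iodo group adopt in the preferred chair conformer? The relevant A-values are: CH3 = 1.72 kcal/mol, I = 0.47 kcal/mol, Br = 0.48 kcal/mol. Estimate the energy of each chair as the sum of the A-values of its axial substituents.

Chair I (methyl axial, iodo axial, bromo equatorial): E = 2.19 kcal/mol.
Chair II (methyl equatorial, iodo equatorial, bromo axial): E = 0.48 kcal/mol.
Chair II is the more stable (lower-energy) conformer, and in that chair the iodo group is equatorial.

equatorial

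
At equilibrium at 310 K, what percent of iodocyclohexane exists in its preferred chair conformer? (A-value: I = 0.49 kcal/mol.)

68.9%

One chair has the iodo group axial (E = 0.49 kcal/mol) and the other has it equatorial (E = 0).
ΔG = 0.49 kcal/mol between the two chairs.
K = exp(ΔG/RT) with R = 1.987×10⁻³ kcal mol⁻¹ K⁻¹ and T = 310 K gives K ≈ 2.22.
Fraction in the lower-energy chair = K/(K+1) = 68.9%.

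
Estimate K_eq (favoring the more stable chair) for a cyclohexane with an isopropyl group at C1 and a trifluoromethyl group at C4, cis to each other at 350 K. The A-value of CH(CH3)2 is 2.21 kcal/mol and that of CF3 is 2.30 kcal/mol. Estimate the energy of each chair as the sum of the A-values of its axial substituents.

K ≈ 1.14

C1 and C4 have opposite parity, so for the cis isomer the two substituents are one axial and one equatorial in each chair.
Chair I (isopropyl axial, trifluoromethyl equatorial): E = 2.21 kcal/mol; chair II (isopropyl equatorial, trifluoromethyl axial): E = 2.30 kcal/mol.
ΔG = 0.09 kcal/mol between the two chairs.
K = exp(ΔG/RT) with R = 1.987×10⁻³ kcal mol⁻¹ K⁻¹ and T = 350 K gives K ≈ 1.14.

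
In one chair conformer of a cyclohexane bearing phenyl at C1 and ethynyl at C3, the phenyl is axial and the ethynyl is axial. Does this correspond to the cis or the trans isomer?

cis

C1 and C3 have the same parity, so their axial bonds point in the same direction.
With same-parity carbons, two substituents on the same face are both axial or both equatorial; opposite faces give one of each.
Here the groups are axial/axial → same face → cis.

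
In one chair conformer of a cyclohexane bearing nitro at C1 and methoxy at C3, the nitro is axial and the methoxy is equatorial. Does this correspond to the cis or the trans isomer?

trans

C1 and C3 have the same parity, so their axial bonds point in the same direction.
With same-parity carbons, two substituents on the same face are both axial or both equatorial; opposite faces give one of each.
Here the groups are axial/equatorial → opposite face → trans.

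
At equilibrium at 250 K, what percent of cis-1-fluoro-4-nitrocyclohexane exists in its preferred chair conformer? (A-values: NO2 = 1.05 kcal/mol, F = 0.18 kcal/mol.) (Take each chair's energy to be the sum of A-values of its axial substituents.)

C1 and C4 have opposite parity, so for the cis isomer the two substituents are one axial and one equatorial in each chair.
Chair I (nitro axial, fluoro equatorial): E = 1.05 kcal/mol; chair II (nitro equatorial, fluoro axial): E = 0.18 kcal/mol.
ΔG = 0.87 kcal/mol between the two chairs.
K = exp(ΔG/RT) with R = 1.987×10⁻³ kcal mol⁻¹ K⁻¹ and T = 250 K gives K ≈ 5.76.
Fraction in the lower-energy chair = K/(K+1) = 85.2%.

85.2%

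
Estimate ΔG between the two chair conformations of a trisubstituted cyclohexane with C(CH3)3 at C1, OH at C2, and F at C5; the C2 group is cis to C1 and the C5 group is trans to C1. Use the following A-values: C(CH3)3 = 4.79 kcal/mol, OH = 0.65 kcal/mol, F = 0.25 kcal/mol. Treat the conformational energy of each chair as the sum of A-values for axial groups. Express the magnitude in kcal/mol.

3.89 kcal/mol

Chair I (tert-butyl axial, hydroxyl equatorial, fluoro equatorial): E = 4.79 kcal/mol.
Chair II (tert-butyl equatorial, hydroxyl axial, fluoro axial): E = 0.90 kcal/mol.
ΔE = 4.79 − 0.90 = 3.89 kcal/mol; chair II is more stable.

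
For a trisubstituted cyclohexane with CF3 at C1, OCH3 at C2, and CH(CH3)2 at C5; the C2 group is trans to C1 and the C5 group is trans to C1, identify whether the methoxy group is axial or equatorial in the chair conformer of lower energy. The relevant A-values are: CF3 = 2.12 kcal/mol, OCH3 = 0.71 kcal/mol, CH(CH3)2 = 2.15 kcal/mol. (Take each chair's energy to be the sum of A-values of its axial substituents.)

equatorial

Chair I (trifluoromethyl axial, methoxy axial, isopropyl equatorial): E = 2.83 kcal/mol.
Chair II (trifluoromethyl equatorial, methoxy equatorial, isopropyl axial): E = 2.15 kcal/mol.
Chair II is the more stable (lower-energy) conformer, and in that chair the methoxy group is equatorial.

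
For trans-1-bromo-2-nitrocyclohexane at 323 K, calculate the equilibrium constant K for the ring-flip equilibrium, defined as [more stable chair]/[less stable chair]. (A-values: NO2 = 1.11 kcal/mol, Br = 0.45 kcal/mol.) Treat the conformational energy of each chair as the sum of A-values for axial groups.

C1 and C2 have opposite parity, so for the trans isomer the two substituents are e,e in one chair and a,a in the other.
Chair I (nitro axial, bromo axial): E = 1.56 kcal/mol; chair II (nitro equatorial, bromo equatorial): E = 0.00 kcal/mol.
ΔG = 1.56 kcal/mol between the two chairs.
K = exp(ΔG/RT) with R = 1.987×10⁻³ kcal mol⁻¹ K⁻¹ and T = 323 K gives K ≈ 11.4.

K ≈ 11.4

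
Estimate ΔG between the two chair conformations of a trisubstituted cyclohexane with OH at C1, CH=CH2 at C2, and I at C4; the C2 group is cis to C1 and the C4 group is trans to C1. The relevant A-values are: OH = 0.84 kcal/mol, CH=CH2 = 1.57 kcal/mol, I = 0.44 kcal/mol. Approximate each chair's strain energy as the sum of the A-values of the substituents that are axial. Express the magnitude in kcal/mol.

0.29 kcal/mol

Chair I (hydroxyl axial, vinyl equatorial, iodo axial): E = 1.28 kcal/mol.
Chair II (hydroxyl equatorial, vinyl axial, iodo equatorial): E = 1.57 kcal/mol.
ΔE = 1.57 − 1.28 = 0.29 kcal/mol; chair I is more stable.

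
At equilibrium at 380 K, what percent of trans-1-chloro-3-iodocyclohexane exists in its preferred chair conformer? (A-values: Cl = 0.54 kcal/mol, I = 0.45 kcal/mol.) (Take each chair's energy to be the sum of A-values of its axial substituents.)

53.0%

C1 and C3 have the same parity, so for the trans isomer the two substituents are one axial and one equatorial in each chair.
Chair I (chloro axial, iodo equatorial): E = 0.54 kcal/mol; chair II (chloro equatorial, iodo axial): E = 0.45 kcal/mol.
ΔG = 0.09 kcal/mol between the two chairs.
K = exp(ΔG/RT) with R = 1.987×10⁻³ kcal mol⁻¹ K⁻¹ and T = 380 K gives K ≈ 1.13.
Fraction in the lower-energy chair = K/(K+1) = 53.0%.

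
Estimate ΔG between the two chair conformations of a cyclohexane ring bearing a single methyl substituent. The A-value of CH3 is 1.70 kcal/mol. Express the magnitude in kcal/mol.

A monosubstituted cyclohexane has one chair with the methyl group axial (E = A = 1.70 kcal/mol) and one with it equatorial (E = 0).
ΔE = 1.70 − 0 = 1.70 kcal/mol.

1.70 kcal/mol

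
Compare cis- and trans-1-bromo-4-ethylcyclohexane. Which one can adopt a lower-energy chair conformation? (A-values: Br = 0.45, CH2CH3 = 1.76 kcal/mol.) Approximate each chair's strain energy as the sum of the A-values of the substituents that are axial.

At 1,4 positions (parity opposite): cis → (a,e or e,a); trans → (e,e or a,a).
Best chair for cis: E = 0.45 kcal/mol; best chair for trans: E = 0.00 kcal/mol.
The trans isomer is lower by 0.45 kcal/mol.

trans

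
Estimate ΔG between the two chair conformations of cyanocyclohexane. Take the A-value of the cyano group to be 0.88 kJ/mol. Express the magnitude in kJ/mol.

A monosubstituted cyclohexane has one chair with the cyano group axial (E = A = 0.88 kJ/mol) and one with it equatorial (E = 0).
ΔE = 0.88 − 0 = 0.88 kJ/mol.

0.88 kJ/mol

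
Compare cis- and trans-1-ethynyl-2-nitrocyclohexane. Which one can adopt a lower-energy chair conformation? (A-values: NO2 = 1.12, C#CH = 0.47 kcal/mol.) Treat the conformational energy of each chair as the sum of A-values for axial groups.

At 1,2 positions (parity opposite): cis → (a,e or e,a); trans → (e,e or a,a).
Best chair for cis: E = 0.47 kcal/mol; best chair for trans: E = 0.00 kcal/mol.
The trans isomer is lower by 0.47 kcal/mol.

trans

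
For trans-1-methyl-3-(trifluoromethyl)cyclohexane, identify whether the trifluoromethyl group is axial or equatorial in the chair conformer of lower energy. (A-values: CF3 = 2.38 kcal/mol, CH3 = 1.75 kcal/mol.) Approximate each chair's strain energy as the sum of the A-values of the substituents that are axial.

C1 and C3 have the same parity, so for the trans isomer the two substituents are one axial and one equatorial in each chair.
Chair I (trifluoromethyl axial, methyl equatorial): E = 2.38 kcal/mol.
Chair II (trifluoromethyl equatorial, methyl axial): E = 1.75 kcal/mol.
Chair II is the more stable (lower-energy) conformer, and in that chair the trifluoromethyl group is equatorial.

equatorial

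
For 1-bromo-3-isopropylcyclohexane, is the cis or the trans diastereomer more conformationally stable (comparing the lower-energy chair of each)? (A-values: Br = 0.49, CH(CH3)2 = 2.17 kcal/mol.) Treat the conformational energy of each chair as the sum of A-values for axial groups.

At 1,3 positions (parity same): cis → (e,e or a,a); trans → (a,e or e,a).
Best chair for cis: E = 0.00 kcal/mol; best chair for trans: E = 0.49 kcal/mol.
The cis isomer is lower by 0.49 kcal/mol.

cis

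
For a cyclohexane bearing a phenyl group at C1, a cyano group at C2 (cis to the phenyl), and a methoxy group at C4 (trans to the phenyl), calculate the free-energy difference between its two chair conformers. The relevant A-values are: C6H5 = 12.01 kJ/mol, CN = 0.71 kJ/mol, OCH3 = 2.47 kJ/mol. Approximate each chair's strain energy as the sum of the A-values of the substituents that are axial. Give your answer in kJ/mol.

13.77 kJ/mol

Chair I (phenyl axial, cyano equatorial, methoxy axial): E = 14.48 kJ/mol.
Chair II (phenyl equatorial, cyano axial, methoxy equatorial): E = 0.71 kJ/mol.
ΔE = 14.48 − 0.71 = 13.77 kJ/mol; chair II is more stable.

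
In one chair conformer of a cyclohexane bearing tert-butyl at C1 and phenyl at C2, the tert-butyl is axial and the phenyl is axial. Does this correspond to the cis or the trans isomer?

trans

C1 and C2 have opposite parity, so their axial bonds point in opposite directions.
With opposite-parity carbons, two substituents on the same face are one axial and one equatorial; opposite faces give both axial or both equatorial.
Here the groups are axial/axial → opposite face → trans.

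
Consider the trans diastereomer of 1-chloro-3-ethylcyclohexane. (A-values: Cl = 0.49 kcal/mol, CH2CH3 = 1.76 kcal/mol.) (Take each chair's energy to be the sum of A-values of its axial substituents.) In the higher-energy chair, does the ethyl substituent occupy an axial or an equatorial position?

axial

C1 and C3 have the same parity, so for the trans isomer the two substituents are one axial and one equatorial in each chair.
Chair I (chloro axial, ethyl equatorial): E = 0.49 kcal/mol.
Chair II (chloro equatorial, ethyl axial): E = 1.76 kcal/mol.
Chair II is the less stable (higher-energy) conformer, and in that chair the ethyl group is axial.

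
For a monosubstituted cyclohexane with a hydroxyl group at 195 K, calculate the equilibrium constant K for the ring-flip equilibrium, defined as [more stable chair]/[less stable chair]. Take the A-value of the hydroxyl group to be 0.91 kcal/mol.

One chair has the hydroxyl group axial (E = 0.91 kcal/mol) and the other has it equatorial (E = 0).
ΔG = 0.91 kcal/mol between the two chairs.
K = exp(ΔG/RT) with R = 1.987×10⁻³ kcal mol⁻¹ K⁻¹ and T = 195 K gives K ≈ 10.5.

K ≈ 10.5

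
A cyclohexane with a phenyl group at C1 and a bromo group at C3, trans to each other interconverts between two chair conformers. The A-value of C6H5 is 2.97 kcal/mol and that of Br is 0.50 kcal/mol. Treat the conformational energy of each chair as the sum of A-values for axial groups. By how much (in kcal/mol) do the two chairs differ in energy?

C1 and C3 have the same parity, so for the trans isomer the two substituents are one axial and one equatorial in each chair.
Chair I (phenyl axial, bromo equatorial): E = 2.97 kcal/mol.
Chair II (phenyl equatorial, bromo axial): E = 0.50 kcal/mol.
ΔE = 2.97 − 0.50 = 2.47 kcal/mol; chair II is more stable.

2.47 kcal/mol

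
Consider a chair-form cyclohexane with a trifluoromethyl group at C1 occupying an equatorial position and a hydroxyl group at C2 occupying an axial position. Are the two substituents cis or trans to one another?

C1 and C2 have opposite parity, so their axial bonds point in opposite directions.
With opposite-parity carbons, two substituents on the same face are one axial and one equatorial; opposite faces give both axial or both equatorial.
Here the groups are equatorial/axial → same face → cis.

cis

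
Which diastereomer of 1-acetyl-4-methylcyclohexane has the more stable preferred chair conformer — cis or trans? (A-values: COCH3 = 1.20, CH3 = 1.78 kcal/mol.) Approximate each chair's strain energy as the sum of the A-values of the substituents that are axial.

At 1,4 positions (parity opposite): cis → (a,e or e,a); trans → (e,e or a,a).
Best chair for cis: E = 1.20 kcal/mol; best chair for trans: E = 0.00 kcal/mol.
The trans isomer is lower by 1.20 kcal/mol.

trans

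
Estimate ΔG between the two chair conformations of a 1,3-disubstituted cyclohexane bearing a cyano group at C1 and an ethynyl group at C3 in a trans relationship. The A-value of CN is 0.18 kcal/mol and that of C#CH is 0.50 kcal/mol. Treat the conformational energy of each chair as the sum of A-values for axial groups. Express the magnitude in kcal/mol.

0.32 kcal/mol

C1 and C3 have the same parity, so for the trans isomer the two substituents are one axial and one equatorial in each chair.
Chair I (cyano axial, ethynyl equatorial): E = 0.18 kcal/mol.
Chair II (cyano equatorial, ethynyl axial): E = 0.50 kcal/mol.
ΔE = 0.50 − 0.18 = 0.32 kcal/mol; chair I is more stable.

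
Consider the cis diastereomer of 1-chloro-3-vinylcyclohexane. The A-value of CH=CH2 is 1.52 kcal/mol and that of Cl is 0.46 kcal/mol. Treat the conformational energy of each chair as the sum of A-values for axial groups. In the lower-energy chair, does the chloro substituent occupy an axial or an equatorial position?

equatorial

C1 and C3 have the same parity, so for the cis isomer the two substituents are e,e in one chair and a,a in the other.
Chair I (vinyl axial, chloro axial): E = 1.98 kcal/mol.
Chair II (vinyl equatorial, chloro equatorial): E = 0.00 kcal/mol.
Chair II is the more stable (lower-energy) conformer, and in that chair the chloro group is equatorial.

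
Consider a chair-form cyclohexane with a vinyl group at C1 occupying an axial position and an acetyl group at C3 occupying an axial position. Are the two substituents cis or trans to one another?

C1 and C3 have the same parity, so their axial bonds point in the same direction.
With same-parity carbons, two substituents on the same face are both axial or both equatorial; opposite faces give one of each.
Here the groups are axial/axial → same face → cis.

cis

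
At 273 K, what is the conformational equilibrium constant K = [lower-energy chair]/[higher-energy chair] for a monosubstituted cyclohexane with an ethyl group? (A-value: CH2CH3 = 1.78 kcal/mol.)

K ≈ 26.6

One chair has the ethyl group axial (E = 1.78 kcal/mol) and the other has it equatorial (E = 0).
ΔG = 1.78 kcal/mol between the two chairs.
K = exp(ΔG/RT) with R = 1.987×10⁻³ kcal mol⁻¹ K⁻¹ and T = 273 K gives K ≈ 26.6.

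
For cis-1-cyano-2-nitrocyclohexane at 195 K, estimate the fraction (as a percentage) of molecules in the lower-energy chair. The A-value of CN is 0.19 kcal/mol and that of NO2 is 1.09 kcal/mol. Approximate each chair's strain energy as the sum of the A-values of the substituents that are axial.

C1 and C2 have opposite parity, so for the cis isomer the two substituents are one axial and one equatorial in each chair.
Chair I (cyano axial, nitro equatorial): E = 0.19 kcal/mol; chair II (cyano equatorial, nitro axial): E = 1.09 kcal/mol.
ΔG = 0.90 kcal/mol between the two chairs.
K = exp(ΔG/RT) with R = 1.987×10⁻³ kcal mol⁻¹ K⁻¹ and T = 195 K gives K ≈ 10.2.
Fraction in the lower-energy chair = K/(K+1) = 91.1%.

91.1%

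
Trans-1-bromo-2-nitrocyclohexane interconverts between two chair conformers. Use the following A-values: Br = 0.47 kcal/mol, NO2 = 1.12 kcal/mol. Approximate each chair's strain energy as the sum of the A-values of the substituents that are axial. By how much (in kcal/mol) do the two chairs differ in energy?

C1 and C2 have opposite parity, so for the trans isomer the two substituents are e,e in one chair and a,a in the other.
Chair I (bromo axial, nitro axial): E = 1.59 kcal/mol.
Chair II (bromo equatorial, nitro equatorial): E = 0.00 kcal/mol.
ΔE = 1.59 − 0.00 = 1.59 kcal/mol; chair II is more stable.

1.59 kcal/mol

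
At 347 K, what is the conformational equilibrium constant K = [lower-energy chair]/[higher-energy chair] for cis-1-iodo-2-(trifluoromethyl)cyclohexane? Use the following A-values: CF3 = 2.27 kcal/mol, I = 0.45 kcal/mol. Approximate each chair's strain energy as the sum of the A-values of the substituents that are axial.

K ≈ 14.0

C1 and C2 have opposite parity, so for the cis isomer the two substituents are one axial and one equatorial in each chair.
Chair I (trifluoromethyl axial, iodo equatorial): E = 2.27 kcal/mol; chair II (trifluoromethyl equatorial, iodo axial): E = 0.45 kcal/mol.
ΔG = 1.82 kcal/mol between the two chairs.
K = exp(ΔG/RT) with R = 1.987×10⁻³ kcal mol⁻¹ K⁻¹ and T = 347 K gives K ≈ 14.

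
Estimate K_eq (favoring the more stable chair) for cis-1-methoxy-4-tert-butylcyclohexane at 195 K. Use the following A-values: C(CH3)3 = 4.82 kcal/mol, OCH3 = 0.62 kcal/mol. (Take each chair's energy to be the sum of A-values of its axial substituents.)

C1 and C4 have opposite parity, so for the cis isomer the two substituents are one axial and one equatorial in each chair.
Chair I (tert-butyl axial, methoxy equatorial): E = 4.82 kcal/mol; chair II (tert-butyl equatorial, methoxy axial): E = 0.62 kcal/mol.
ΔG = 4.20 kcal/mol between the two chairs.
K = exp(ΔG/RT) with R = 1.987×10⁻³ kcal mol⁻¹ K⁻¹ and T = 195 K gives K ≈ 5.1e+04.

K ≈ 51005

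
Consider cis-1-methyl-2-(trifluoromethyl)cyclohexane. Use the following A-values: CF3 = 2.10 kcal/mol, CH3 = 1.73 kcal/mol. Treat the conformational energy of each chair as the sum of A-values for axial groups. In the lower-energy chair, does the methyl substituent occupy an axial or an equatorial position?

axial

C1 and C2 have opposite parity, so for the cis isomer the two substituents are one axial and one equatorial in each chair.
Chair I (trifluoromethyl axial, methyl equatorial): E = 2.10 kcal/mol.
Chair II (trifluoromethyl equatorial, methyl axial): E = 1.73 kcal/mol.
Chair II is the more stable (lower-energy) conformer, and in that chair the methyl group is axial.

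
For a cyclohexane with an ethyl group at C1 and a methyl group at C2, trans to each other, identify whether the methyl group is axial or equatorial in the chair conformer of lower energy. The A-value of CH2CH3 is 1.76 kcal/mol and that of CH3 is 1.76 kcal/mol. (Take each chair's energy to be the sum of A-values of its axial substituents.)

equatorial

C1 and C2 have opposite parity, so for the trans isomer the two substituents are e,e in one chair and a,a in the other.
Chair I (ethyl axial, methyl axial): E = 3.52 kcal/mol.
Chair II (ethyl equatorial, methyl equatorial): E = 0.00 kcal/mol.
Chair II is the more stable (lower-energy) conformer, and in that chair the methyl group is equatorial.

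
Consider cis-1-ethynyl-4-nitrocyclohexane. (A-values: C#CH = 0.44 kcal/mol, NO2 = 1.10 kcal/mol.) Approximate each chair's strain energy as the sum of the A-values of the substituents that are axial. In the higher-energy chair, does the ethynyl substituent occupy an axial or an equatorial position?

equatorial

C1 and C4 have opposite parity, so for the cis isomer the two substituents are one axial and one equatorial in each chair.
Chair I (ethynyl axial, nitro equatorial): E = 0.44 kcal/mol.
Chair II (ethynyl equatorial, nitro axial): E = 1.10 kcal/mol.
Chair II is the less stable (higher-energy) conformer, and in that chair the ethynyl group is equatorial.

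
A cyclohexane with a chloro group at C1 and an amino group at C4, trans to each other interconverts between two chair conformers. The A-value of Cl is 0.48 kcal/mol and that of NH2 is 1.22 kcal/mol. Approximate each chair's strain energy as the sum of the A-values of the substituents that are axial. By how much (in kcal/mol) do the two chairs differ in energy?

1.70 kcal/mol

C1 and C4 have opposite parity, so for the trans isomer the two substituents are e,e in one chair and a,a in the other.
Chair I (chloro axial, amino axial): E = 1.70 kcal/mol.
Chair II (chloro equatorial, amino equatorial): E = 0.00 kcal/mol.
ΔE = 1.70 − 0.00 = 1.70 kcal/mol; chair II is more stable.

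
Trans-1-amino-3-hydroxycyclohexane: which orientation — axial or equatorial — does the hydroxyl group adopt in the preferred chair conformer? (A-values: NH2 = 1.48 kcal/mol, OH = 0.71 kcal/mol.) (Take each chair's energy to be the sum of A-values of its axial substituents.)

axial

C1 and C3 have the same parity, so for the trans isomer the two substituents are one axial and one equatorial in each chair.
Chair I (amino axial, hydroxyl equatorial): E = 1.48 kcal/mol.
Chair II (amino equatorial, hydroxyl axial): E = 0.71 kcal/mol.
Chair II is the more stable (lower-energy) conformer, and in that chair the hydroxyl group is axial.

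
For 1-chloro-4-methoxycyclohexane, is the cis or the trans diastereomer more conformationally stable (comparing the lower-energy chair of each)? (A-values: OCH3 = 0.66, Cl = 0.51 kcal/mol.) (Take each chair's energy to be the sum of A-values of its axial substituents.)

trans

At 1,4 positions (parity opposite): cis → (a,e or e,a); trans → (e,e or a,a).
Best chair for cis: E = 0.51 kcal/mol; best chair for trans: E = 0.00 kcal/mol.
The trans isomer is lower by 0.51 kcal/mol.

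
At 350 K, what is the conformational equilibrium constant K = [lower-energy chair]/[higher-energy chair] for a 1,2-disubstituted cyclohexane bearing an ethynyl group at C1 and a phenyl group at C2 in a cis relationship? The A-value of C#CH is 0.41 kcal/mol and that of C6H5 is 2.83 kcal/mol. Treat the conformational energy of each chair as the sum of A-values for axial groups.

C1 and C2 have opposite parity, so for the cis isomer the two substituents are one axial and one equatorial in each chair.
Chair I (ethynyl axial, phenyl equatorial): E = 0.41 kcal/mol; chair II (ethynyl equatorial, phenyl axial): E = 2.83 kcal/mol.
ΔG = 2.42 kcal/mol between the two chairs.
K = exp(ΔG/RT) with R = 1.987×10⁻³ kcal mol⁻¹ K⁻¹ and T = 350 K gives K ≈ 32.5.

K ≈ 32.5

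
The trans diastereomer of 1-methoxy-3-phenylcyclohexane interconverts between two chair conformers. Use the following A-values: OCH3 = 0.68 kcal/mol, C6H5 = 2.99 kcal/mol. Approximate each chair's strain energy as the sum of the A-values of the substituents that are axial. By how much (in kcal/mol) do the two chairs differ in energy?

C1 and C3 have the same parity, so for the trans isomer the two substituents are one axial and one equatorial in each chair.
Chair I (methoxy axial, phenyl equatorial): E = 0.68 kcal/mol.
Chair II (methoxy equatorial, phenyl axial): E = 2.99 kcal/mol.
ΔE = 2.99 − 0.68 = 2.31 kcal/mol; chair I is more stable.

2.31 kcal/mol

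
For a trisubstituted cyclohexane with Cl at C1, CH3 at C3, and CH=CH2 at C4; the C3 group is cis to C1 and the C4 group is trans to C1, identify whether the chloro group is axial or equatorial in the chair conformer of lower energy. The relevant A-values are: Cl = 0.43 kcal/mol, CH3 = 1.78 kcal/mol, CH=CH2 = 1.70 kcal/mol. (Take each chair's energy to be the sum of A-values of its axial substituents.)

equatorial

Chair I (chloro axial, methyl axial, vinyl axial): E = 3.91 kcal/mol.
Chair II (chloro equatorial, methyl equatorial, vinyl equatorial): E = 0.00 kcal/mol.
Chair II is the more stable (lower-energy) conformer, and in that chair the chloro group is equatorial.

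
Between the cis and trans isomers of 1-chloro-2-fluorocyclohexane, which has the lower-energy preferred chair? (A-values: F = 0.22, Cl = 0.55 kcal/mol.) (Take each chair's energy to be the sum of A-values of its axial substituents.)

trans

At 1,2 positions (parity opposite): cis → (a,e or e,a); trans → (e,e or a,a).
Best chair for cis: E = 0.22 kcal/mol; best chair for trans: E = 0.00 kcal/mol.
The trans isomer is lower by 0.22 kcal/mol.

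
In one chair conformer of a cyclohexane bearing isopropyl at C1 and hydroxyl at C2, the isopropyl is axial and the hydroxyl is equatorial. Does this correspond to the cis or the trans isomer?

C1 and C2 have opposite parity, so their axial bonds point in opposite directions.
With opposite-parity carbons, two substituents on the same face are one axial and one equatorial; opposite faces give both axial or both equatorial.
Here the groups are axial/equatorial → same face → cis.

cis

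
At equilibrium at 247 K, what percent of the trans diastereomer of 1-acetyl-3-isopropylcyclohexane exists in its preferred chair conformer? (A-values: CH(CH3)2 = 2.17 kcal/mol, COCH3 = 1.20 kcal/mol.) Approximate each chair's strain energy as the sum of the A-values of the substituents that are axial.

C1 and C3 have the same parity, so for the trans isomer the two substituents are one axial and one equatorial in each chair.
Chair I (isopropyl axial, acetyl equatorial): E = 2.17 kcal/mol; chair II (isopropyl equatorial, acetyl axial): E = 1.20 kcal/mol.
ΔG = 0.97 kcal/mol between the two chairs.
K = exp(ΔG/RT) with R = 1.987×10⁻³ kcal mol⁻¹ K⁻¹ and T = 247 K gives K ≈ 7.22.
Fraction in the lower-energy chair = K/(K+1) = 87.8%.

87.8%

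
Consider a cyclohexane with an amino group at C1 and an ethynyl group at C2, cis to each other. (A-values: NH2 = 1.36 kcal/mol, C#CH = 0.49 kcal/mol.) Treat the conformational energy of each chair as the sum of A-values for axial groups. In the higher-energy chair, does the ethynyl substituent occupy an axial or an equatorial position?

C1 and C2 have opposite parity, so for the cis isomer the two substituents are one axial and one equatorial in each chair.
Chair I (amino axial, ethynyl equatorial): E = 1.36 kcal/mol.
Chair II (amino equatorial, ethynyl axial): E = 0.49 kcal/mol.
Chair I is the less stable (higher-energy) conformer, and in that chair the ethynyl group is equatorial.

equatorial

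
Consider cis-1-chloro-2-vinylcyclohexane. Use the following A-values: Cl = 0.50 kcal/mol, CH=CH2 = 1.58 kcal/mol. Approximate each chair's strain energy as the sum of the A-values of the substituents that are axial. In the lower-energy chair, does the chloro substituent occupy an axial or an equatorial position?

axial

C1 and C2 have opposite parity, so for the cis isomer the two substituents are one axial and one equatorial in each chair.
Chair I (chloro axial, vinyl equatorial): E = 0.50 kcal/mol.
Chair II (chloro equatorial, vinyl axial): E = 1.58 kcal/mol.
Chair I is the more stable (lower-energy) conformer, and in that chair the chloro group is axial.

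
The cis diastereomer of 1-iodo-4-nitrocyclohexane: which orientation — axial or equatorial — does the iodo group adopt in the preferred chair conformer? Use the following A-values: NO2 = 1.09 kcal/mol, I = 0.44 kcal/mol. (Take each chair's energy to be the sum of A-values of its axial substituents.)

C1 and C4 have opposite parity, so for the cis isomer the two substituents are one axial and one equatorial in each chair.
Chair I (nitro axial, iodo equatorial): E = 1.09 kcal/mol.
Chair II (nitro equatorial, iodo axial): E = 0.44 kcal/mol.
Chair II is the more stable (lower-energy) conformer, and in that chair the iodo group is axial.

axial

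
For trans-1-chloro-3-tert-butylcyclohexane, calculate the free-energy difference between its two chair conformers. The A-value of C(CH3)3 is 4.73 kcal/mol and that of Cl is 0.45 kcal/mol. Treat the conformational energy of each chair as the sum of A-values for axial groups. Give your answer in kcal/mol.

C1 and C3 have the same parity, so for the trans isomer the two substituents are one axial and one equatorial in each chair.
Chair I (tert-butyl axial, chloro equatorial): E = 4.73 kcal/mol.
Chair II (tert-butyl equatorial, chloro axial): E = 0.45 kcal/mol.
ΔE = 4.73 − 0.45 = 4.28 kcal/mol; chair II is more stable.

4.28 kcal/mol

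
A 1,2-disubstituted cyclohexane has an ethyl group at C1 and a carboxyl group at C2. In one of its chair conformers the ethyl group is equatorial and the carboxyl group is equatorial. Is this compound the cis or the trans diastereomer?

C1 and C2 have opposite parity, so their axial bonds point in opposite directions.
With opposite-parity carbons, two substituents on the same face are one axial and one equatorial; opposite faces give both axial or both equatorial.
Here the groups are equatorial/equatorial → opposite face → trans.

trans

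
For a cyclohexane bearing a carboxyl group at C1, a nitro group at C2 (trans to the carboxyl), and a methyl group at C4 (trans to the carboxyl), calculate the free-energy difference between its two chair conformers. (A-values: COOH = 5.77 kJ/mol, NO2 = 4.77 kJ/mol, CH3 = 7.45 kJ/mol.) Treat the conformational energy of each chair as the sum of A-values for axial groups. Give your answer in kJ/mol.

Chair I (carboxyl axial, nitro axial, methyl axial): E = 17.99 kJ/mol.
Chair II (carboxyl equatorial, nitro equatorial, methyl equatorial): E = 0.00 kJ/mol.
ΔE = 17.99 − 0.00 = 17.99 kJ/mol; chair II is more stable.

17.99 kJ/mol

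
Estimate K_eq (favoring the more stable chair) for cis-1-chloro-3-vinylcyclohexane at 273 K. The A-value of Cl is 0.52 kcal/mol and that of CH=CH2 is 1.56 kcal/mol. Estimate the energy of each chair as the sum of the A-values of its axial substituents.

K ≈ 46.3

C1 and C3 have the same parity, so for the cis isomer the two substituents are e,e in one chair and a,a in the other.
Chair I (chloro axial, vinyl axial): E = 2.08 kcal/mol; chair II (chloro equatorial, vinyl equatorial): E = 0.00 kcal/mol.
ΔG = 2.08 kcal/mol between the two chairs.
K = exp(ΔG/RT) with R = 1.987×10⁻³ kcal mol⁻¹ K⁻¹ and T = 273 K gives K ≈ 46.3.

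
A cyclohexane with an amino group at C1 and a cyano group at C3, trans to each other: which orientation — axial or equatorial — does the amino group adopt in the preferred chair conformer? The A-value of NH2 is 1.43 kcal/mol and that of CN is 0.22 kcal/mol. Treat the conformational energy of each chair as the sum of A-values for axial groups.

equatorial

C1 and C3 have the same parity, so for the trans isomer the two substituents are one axial and one equatorial in each chair.
Chair I (amino axial, cyano equatorial): E = 1.43 kcal/mol.
Chair II (amino equatorial, cyano axial): E = 0.22 kcal/mol.
Chair II is the more stable (lower-energy) conformer, and in that chair the amino group is equatorial.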